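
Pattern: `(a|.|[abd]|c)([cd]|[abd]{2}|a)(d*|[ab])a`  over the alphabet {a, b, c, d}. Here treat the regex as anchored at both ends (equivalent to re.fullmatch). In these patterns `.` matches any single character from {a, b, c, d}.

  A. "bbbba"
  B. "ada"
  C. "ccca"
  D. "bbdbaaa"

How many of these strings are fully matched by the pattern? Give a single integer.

2

A → match
B → match
C → no match
D → no match
Total matched: 2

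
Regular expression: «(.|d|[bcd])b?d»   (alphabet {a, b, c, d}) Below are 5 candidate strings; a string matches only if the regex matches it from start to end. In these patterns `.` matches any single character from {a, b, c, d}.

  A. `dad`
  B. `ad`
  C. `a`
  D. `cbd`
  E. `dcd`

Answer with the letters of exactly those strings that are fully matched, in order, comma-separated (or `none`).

A. `dad` → no match
B. `ad` → match
C. `a` → no match — must end with `d`
D. `cbd` → match
E. `dcd` → no match

B, D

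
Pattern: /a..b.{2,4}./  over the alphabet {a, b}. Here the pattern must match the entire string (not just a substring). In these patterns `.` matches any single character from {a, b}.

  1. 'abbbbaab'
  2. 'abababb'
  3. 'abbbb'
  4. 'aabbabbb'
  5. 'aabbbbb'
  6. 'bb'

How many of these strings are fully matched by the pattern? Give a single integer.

1 → match
2 → match
3 → no match
4 → match
5 → match
6 → no match — must start with 'a'
Total matched: 4

4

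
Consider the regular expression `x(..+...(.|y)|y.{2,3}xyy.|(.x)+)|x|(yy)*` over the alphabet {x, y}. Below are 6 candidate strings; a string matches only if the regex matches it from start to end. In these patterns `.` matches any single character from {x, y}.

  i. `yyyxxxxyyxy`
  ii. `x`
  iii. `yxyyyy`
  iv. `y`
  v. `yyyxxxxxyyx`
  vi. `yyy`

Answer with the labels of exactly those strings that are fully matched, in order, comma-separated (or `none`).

i → no match
ii → match
iii → no match
iv → no match
v → no match
vi → no match

ii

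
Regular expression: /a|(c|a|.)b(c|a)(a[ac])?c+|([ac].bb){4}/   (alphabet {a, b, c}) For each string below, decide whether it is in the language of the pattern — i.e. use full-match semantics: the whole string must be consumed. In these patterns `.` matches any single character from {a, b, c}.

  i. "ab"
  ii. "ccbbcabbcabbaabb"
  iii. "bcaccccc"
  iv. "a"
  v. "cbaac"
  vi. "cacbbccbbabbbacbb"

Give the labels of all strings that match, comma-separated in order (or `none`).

ii, iv

i → no match
ii → match
iii → no match
iv → match
v → no match
vi → no match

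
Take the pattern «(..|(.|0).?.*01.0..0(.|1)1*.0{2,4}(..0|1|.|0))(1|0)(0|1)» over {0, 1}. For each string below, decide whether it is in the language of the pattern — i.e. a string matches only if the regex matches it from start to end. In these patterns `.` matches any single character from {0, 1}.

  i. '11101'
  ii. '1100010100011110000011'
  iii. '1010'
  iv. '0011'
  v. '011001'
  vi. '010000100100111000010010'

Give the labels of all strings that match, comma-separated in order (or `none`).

iii, iv, vi

i → no match
ii → no match
iii → match
iv → match
v → no match
vi → match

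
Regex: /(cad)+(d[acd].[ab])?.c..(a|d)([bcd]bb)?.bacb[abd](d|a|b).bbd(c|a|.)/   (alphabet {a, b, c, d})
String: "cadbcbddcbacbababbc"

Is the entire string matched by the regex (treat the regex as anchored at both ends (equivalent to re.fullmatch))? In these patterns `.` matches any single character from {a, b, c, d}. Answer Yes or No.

No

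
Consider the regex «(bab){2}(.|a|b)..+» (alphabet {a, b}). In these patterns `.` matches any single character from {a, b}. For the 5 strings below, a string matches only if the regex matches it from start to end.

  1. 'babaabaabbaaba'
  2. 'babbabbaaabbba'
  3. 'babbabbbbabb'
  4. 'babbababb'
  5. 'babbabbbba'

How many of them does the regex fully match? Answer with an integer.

4

1 → no match
2 → match
3. 'babbabbbbabb' → match
4. 'babbababb' → match
5. 'babbabbbba' → match
Total matched: 4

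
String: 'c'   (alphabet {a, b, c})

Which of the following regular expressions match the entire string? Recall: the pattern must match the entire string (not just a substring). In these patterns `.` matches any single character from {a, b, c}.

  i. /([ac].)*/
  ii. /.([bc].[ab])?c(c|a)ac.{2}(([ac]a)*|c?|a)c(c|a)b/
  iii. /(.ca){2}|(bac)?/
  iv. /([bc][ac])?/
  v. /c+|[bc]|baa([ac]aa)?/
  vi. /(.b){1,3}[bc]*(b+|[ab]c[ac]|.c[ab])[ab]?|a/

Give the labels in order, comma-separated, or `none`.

i → no match
ii → no match — must end with 'b'
iii → no match
iv → no match
v → match
vi → no match

v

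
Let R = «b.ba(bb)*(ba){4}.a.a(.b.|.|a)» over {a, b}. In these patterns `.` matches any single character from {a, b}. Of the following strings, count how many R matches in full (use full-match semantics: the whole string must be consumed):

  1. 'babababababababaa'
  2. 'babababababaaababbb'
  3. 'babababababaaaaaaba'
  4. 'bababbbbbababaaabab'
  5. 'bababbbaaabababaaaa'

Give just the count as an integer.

3

1 → match
2 → match
3 → match
4 → no match
5 → no match
Total matched: 3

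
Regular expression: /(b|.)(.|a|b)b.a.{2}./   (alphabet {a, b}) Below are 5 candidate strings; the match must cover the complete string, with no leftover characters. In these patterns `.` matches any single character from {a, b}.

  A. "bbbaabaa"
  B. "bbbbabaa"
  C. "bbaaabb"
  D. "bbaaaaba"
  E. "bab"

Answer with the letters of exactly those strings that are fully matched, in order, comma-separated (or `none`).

A → match
B → match
C → no match
D → no match
E → no match

A, B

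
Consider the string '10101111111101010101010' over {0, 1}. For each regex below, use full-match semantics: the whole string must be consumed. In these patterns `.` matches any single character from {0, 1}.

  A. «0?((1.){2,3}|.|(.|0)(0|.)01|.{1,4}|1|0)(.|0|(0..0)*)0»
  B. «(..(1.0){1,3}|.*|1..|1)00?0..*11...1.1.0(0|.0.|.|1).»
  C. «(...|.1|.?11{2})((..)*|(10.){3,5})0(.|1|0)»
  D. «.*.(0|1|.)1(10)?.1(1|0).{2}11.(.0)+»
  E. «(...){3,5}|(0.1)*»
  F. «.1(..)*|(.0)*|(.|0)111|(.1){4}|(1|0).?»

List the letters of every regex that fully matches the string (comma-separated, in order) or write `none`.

A → no match
B → no match
C → no match
D → match
E → no match
F → no match

D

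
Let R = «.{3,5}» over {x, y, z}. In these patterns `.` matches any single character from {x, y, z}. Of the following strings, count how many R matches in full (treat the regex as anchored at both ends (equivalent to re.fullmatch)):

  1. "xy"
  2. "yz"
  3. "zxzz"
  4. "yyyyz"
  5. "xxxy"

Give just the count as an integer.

3

1 → no match
2 → no match
3 → match
4 → match
5 → match
Total matched: 3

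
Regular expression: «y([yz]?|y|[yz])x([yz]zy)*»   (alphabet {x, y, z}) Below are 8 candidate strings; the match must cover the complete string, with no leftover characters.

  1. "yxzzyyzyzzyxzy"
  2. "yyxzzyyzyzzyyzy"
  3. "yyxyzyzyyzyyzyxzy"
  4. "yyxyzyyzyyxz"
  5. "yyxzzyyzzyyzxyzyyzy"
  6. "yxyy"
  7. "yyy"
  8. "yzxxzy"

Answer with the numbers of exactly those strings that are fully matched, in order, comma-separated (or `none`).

1 → no match
2 → match
3 → no match
4 → no match
5 → no match
6 → no match
7 → no match
8 → no match

2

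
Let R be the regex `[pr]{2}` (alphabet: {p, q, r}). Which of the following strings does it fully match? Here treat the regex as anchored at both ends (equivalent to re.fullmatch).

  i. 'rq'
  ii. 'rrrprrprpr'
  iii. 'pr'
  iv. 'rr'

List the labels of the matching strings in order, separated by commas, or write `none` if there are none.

i → no match
ii → no match
iii → match
iv → match

iii, iv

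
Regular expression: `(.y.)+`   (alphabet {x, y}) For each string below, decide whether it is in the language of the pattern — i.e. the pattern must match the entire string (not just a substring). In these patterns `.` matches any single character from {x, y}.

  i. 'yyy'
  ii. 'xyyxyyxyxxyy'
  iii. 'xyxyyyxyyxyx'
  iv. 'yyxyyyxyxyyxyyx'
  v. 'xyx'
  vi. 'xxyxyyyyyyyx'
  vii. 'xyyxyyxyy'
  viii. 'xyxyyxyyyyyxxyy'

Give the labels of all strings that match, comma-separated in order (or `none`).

i → match
ii → match
iii → match
iv → match
v → match
vi → no match
vii → match
viii → match

i, ii, iii, iv, v, vii, viii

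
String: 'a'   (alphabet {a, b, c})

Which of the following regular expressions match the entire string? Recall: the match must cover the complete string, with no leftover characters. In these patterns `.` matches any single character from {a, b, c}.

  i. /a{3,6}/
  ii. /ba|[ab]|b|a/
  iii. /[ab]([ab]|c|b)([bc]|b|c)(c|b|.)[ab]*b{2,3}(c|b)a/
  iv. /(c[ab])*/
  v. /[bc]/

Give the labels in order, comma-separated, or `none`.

ii

i → no match
ii → match
iii → no match
iv → no match
v → no match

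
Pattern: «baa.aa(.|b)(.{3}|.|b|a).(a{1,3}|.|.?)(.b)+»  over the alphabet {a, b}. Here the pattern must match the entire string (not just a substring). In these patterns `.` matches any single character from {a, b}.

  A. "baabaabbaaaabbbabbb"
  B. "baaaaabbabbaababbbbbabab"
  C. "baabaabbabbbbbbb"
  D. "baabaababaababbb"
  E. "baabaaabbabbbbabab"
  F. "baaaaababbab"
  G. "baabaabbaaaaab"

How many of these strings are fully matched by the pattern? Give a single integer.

A → match
B → match
C → match
D → match
E → match
F → match
G → match
Total matched: 7

7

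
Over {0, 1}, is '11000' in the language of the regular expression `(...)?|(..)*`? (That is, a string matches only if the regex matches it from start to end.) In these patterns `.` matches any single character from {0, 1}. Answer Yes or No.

No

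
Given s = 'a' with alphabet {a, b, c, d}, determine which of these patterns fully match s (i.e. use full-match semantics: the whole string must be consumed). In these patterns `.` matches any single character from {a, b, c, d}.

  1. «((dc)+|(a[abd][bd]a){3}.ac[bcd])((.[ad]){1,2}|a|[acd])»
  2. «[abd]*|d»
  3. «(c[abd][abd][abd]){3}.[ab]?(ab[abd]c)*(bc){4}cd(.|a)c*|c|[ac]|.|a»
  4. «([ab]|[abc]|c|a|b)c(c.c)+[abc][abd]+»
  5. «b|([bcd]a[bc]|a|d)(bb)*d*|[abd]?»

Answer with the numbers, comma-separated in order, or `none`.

1 → no match
2 → match
3 → match
4 → no match
5 → match

2, 3, 5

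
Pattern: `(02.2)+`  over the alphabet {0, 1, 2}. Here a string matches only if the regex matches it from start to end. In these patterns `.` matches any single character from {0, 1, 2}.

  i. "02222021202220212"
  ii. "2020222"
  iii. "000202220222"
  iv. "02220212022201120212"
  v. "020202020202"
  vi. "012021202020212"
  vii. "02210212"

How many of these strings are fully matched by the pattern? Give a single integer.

1

i → no match
ii → no match — must start with "02"
iii → no match — must start with "02"
iv → no match
v → match
vi → no match — must start with "02"
vii → no match
Total matched: 1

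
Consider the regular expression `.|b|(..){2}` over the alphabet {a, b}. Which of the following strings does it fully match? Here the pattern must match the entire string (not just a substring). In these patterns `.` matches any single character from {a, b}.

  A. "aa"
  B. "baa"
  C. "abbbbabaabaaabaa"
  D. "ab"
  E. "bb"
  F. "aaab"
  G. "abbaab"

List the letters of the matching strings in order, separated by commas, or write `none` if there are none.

F

A → no match
B → no match
C → no match
D → no match
E → no match
F → match
G → no match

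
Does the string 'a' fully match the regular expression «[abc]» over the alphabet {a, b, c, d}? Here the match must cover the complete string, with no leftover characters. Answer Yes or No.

Yes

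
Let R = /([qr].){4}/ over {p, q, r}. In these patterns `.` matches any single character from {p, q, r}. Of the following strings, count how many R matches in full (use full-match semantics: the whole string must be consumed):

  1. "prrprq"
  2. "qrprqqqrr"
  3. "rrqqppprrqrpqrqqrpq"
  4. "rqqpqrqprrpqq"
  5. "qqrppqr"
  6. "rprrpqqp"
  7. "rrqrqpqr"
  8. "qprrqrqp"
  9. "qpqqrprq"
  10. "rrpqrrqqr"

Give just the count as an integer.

1 → no match
2 → no match
3 → no match
4 → no match
5 → no match
6 → no match
7 → match
8 → match
9 → match
10 → no match
Total matched: 3

3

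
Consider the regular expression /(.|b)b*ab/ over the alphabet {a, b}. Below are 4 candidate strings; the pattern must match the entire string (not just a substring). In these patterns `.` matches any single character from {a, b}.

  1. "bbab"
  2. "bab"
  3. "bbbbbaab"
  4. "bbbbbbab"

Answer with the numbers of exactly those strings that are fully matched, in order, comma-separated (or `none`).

1 → match
2 → match
3 → no match
4 → match

1, 2, 4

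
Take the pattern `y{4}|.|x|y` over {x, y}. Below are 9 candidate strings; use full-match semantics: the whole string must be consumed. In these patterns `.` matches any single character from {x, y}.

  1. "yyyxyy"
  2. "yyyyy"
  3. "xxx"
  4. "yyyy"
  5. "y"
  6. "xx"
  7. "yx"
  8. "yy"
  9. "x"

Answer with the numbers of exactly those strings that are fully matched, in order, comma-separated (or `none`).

1 → no match
2 → no match
3 → no match
4 → match
5 → match
6 → no match
7 → no match
8 → no match
9 → match

4, 5, 9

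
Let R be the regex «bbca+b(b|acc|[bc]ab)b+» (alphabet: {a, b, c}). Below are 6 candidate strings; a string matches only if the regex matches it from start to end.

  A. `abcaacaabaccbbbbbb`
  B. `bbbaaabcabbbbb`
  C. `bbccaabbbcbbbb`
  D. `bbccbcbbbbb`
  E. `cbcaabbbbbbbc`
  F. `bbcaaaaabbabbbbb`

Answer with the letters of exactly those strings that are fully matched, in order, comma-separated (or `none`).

F

A → no match — must start with `bbca`
B → no match — must start with `bbca`
C → no match — must start with `bbca`
D → no match — must start with `bbca`
E → no match — must start with `bbca`
F → match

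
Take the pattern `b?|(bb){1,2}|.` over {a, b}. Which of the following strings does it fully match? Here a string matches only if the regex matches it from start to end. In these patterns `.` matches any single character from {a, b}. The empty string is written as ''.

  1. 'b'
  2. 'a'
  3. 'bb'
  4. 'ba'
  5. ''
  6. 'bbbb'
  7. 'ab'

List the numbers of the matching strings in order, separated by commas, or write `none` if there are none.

1 → match
2 → match
3 → match
4 → no match
5 → match
6 → match
7 → no match

1, 2, 3, 5, 6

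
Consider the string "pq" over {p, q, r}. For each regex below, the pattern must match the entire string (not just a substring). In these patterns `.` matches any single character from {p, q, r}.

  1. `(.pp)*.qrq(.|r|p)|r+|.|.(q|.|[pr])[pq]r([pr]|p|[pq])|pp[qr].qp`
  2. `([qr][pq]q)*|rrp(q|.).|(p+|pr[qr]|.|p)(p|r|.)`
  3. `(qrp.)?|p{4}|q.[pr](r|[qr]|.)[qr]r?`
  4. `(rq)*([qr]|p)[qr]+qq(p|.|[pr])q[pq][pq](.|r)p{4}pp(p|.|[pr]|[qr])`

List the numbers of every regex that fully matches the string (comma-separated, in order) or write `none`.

1 → no match
2 → match
3 → no match
4 → no match

2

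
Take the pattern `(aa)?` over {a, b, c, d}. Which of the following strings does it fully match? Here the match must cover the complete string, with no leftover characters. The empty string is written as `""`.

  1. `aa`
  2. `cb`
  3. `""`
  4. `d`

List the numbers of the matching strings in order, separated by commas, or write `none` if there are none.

1, 3

1 → match
2 → no match
3 → match
4 → no match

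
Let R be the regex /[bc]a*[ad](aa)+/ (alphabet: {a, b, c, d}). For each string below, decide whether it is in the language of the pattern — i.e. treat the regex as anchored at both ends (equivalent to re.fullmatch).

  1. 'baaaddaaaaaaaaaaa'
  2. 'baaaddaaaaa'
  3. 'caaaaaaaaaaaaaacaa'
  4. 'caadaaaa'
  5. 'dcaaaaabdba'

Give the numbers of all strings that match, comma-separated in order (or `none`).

4

1 → no match
2. 'baaaddaaaaa' → no match
3 → no match
4. 'caadaaaa' → match
5. 'dcaaaaabdba' → no match — must end with 'aa'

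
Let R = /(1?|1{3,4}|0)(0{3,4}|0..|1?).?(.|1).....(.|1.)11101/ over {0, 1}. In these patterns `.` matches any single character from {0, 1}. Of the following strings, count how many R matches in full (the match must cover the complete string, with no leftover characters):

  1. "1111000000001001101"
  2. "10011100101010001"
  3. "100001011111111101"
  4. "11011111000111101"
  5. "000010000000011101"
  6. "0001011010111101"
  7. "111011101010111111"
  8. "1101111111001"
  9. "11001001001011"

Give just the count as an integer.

1 → no match — must end with "11101"
2 → no match — must end with "11101"
3 → match
4 → no match
5 → no match
6 → match
7 → no match — must end with "11101"
8 → no match — must end with "11101"
9 → no match — must end with "11101"
Total matched: 2

2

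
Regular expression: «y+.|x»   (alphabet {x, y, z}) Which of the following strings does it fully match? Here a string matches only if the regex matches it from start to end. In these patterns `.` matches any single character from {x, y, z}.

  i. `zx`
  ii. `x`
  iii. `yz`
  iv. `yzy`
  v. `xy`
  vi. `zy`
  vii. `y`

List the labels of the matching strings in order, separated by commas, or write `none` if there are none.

i. `zx` → no match
ii. `x` → match
iii. `yz` → match
iv. `yzy` → no match
v. `xy` → no match
vi. `zy` → no match
vii. `y` → no match

ii, iii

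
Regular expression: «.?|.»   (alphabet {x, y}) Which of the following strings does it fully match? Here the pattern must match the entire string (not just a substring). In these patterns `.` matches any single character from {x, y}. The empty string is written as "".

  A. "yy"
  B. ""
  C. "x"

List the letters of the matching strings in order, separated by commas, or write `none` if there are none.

B, C

A → no match
B → match
C → match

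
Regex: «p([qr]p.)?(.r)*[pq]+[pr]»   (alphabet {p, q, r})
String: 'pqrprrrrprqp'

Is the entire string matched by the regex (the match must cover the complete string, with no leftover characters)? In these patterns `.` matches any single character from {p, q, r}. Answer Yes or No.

No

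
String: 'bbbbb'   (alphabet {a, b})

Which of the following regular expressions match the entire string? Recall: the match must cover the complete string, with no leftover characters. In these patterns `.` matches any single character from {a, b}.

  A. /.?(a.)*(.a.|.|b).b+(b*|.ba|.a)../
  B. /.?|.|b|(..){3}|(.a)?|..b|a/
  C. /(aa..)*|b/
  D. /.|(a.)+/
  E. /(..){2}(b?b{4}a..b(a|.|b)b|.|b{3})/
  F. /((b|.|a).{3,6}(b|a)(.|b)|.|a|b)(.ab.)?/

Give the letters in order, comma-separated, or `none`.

A, E

A → match
B → no match
C → no match
D → no match
E → match
F → no match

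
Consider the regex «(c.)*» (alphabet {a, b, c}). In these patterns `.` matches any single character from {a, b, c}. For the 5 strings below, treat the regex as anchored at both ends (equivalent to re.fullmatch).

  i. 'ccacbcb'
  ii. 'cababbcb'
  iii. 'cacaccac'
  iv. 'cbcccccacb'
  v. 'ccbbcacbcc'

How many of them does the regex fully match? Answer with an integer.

i → no match
ii → no match
iii → no match
iv → match
v → no match
Total matched: 1

1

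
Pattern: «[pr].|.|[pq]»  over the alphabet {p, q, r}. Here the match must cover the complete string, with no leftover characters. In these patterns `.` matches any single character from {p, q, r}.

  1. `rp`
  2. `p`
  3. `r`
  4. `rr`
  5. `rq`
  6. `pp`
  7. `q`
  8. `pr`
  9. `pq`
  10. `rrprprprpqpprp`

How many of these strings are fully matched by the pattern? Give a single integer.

9

1 → match
2 → match
3 → match
4 → match
5 → match
6 → match
7 → match
8 → match
9 → match
10 → no match
Total matched: 9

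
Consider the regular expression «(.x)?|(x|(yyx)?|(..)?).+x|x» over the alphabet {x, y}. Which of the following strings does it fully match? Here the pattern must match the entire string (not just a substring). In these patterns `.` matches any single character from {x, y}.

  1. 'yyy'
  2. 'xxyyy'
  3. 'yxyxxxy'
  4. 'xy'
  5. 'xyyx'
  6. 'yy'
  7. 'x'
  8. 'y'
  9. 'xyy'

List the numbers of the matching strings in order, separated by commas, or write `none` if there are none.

5, 7

1 → no match
2 → no match
3 → no match
4 → no match
5 → match
6 → no match
7 → match
8 → no match
9 → no match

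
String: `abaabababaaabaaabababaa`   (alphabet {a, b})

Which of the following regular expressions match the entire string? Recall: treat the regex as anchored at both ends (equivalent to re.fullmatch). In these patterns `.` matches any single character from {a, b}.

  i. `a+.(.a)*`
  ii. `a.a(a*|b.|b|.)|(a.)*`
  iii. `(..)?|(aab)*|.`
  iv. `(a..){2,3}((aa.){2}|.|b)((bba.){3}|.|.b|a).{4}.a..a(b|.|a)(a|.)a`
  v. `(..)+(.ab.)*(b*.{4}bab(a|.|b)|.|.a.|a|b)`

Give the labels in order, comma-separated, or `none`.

i → no match
ii → no match
iii → no match
iv → no match
v → match

v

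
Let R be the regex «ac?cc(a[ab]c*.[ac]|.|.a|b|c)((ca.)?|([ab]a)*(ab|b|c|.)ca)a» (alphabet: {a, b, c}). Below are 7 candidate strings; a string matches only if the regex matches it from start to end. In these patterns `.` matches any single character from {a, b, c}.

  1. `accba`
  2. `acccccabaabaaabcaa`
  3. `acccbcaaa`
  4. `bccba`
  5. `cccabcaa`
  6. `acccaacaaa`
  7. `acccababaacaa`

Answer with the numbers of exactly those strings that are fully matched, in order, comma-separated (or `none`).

1, 3, 6, 7

1 → match
2 → no match
3 → match
4 → no match — must start with `a`
5 → no match — must start with `a`
6 → match
7 → match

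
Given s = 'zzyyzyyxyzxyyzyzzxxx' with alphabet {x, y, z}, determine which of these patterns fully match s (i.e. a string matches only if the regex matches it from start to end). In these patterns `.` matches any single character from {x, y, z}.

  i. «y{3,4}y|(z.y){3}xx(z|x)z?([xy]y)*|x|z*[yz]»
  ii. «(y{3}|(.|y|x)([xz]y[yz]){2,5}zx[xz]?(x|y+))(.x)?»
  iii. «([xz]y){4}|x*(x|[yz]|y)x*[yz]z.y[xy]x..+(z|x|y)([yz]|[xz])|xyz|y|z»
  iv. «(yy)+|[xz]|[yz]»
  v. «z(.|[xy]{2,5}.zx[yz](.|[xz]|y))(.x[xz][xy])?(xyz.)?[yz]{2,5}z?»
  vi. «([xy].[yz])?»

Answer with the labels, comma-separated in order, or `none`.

ii

i → no match
ii → match
iii → no match
iv → no match
v → no match
vi → no match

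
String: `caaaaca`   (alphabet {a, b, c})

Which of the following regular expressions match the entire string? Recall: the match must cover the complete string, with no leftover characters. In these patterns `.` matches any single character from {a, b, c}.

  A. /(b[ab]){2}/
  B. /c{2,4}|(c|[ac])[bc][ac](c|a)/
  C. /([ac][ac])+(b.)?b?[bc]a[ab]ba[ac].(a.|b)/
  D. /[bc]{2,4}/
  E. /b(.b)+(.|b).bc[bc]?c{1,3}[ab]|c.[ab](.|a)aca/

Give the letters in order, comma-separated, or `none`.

A → no match — must start with `b`
B → no match
C → no match
D → no match
E → match

E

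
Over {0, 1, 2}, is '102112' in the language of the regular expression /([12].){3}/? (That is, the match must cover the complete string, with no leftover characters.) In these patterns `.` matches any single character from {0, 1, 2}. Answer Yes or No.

Yes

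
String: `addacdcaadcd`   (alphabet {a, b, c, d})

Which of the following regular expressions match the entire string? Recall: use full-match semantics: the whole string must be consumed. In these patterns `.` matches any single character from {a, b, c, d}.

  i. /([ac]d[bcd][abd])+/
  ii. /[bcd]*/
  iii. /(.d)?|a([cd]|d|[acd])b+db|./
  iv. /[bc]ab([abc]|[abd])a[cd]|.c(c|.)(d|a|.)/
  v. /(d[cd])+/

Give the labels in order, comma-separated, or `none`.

i

i → match
ii → no match
iii → no match
iv → no match
v → no match — must start with `d`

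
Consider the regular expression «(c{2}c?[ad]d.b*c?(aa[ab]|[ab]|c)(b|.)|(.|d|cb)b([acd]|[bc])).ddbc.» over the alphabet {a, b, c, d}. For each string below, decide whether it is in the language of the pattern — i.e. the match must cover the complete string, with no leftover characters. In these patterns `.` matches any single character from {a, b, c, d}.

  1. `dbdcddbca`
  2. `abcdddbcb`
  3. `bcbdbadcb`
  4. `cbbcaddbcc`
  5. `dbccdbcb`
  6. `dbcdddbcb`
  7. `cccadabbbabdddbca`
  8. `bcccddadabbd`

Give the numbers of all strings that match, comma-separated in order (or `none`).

1, 2, 4, 6, 7

1. `dbdcddbca` → match
2. `abcdddbcb` → match
3. `bcbdbadcb` → no match
4. `cbbcaddbcc` → match
5. `dbccdbcb` → no match
6. `dbcdddbcb` → match
7 → match
8. `bcccddadabbd` → no match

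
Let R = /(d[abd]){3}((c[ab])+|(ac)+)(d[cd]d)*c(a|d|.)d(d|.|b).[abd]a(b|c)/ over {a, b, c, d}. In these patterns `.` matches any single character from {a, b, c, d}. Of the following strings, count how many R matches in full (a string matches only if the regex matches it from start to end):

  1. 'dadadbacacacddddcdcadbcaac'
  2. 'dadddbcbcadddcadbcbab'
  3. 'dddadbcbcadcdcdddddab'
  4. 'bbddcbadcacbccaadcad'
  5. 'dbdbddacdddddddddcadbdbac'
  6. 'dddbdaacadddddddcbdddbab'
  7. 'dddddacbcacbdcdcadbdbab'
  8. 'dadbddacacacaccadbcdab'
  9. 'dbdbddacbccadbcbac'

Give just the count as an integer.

6

1 → match
2 → match
3 → match
4 → no match — must start with 'd'
5 → match
6 → no match
7 → match
8 → match
9 → no match
Total matched: 6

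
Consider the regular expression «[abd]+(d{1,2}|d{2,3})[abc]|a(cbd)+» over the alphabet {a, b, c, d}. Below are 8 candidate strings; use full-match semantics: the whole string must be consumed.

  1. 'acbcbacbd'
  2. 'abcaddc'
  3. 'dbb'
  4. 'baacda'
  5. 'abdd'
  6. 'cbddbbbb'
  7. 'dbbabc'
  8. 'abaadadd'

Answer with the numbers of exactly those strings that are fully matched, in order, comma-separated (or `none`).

1. 'acbcbacbd' → no match
2. 'abcaddc' → no match
3. 'dbb' → no match
4. 'baacda' → no match
5. 'abdd' → no match
6. 'cbddbbbb' → no match
7. 'dbbabc' → no match
8. 'abaadadd' → no match

none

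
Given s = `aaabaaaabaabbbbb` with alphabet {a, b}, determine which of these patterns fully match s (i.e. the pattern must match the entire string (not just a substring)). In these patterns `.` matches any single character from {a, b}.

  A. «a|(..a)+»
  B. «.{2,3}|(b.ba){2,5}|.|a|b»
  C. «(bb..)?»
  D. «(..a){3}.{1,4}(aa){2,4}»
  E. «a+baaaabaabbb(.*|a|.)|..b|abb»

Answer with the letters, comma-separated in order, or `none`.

E

A → no match — must end with `a`
B → no match
C → no match
D → no match — must end with `aa`
E → match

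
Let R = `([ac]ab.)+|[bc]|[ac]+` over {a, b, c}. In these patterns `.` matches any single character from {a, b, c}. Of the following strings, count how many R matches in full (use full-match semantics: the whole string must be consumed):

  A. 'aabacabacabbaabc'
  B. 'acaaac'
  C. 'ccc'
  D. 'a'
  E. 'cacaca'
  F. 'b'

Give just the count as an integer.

6

A → match
B. 'acaaac' → match
C. 'ccc' → match
D. 'a' → match
E. 'cacaca' → match
F. 'b' → match
Total matched: 6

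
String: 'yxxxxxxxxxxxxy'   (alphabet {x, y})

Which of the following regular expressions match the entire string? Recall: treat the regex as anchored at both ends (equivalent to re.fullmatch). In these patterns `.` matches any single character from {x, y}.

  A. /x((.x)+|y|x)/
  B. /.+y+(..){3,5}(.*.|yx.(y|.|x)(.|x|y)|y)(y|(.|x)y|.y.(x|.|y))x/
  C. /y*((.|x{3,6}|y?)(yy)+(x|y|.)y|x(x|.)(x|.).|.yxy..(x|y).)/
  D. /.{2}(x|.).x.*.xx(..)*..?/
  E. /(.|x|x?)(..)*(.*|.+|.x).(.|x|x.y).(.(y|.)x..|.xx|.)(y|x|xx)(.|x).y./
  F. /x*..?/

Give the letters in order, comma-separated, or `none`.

A → no match — must start with 'x'
B → no match — must end with 'x'
C → no match
D → match
E → no match
F → no match

D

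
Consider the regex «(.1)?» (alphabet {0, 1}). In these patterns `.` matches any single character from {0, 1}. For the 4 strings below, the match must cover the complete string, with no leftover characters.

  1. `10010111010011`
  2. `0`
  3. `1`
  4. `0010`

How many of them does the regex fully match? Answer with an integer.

0

1 → no match
2. `0` → no match
3. `1` → no match
4. `0010` → no match
Total matched: 0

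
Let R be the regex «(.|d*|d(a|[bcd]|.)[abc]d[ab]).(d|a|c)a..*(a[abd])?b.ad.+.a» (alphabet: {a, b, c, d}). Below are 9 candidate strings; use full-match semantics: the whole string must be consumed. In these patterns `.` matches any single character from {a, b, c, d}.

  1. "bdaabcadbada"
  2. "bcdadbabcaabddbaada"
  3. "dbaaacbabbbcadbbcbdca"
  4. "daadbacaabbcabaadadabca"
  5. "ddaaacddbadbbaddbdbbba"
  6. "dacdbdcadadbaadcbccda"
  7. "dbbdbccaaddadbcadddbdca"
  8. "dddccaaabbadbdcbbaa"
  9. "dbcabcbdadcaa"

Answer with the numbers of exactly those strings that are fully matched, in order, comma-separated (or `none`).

1 → match
2 → no match
3 → match
4 → match
5 → match
6 → match
7 → match
8 → match
9 → match

1, 3, 4, 5, 6, 7, 8, 9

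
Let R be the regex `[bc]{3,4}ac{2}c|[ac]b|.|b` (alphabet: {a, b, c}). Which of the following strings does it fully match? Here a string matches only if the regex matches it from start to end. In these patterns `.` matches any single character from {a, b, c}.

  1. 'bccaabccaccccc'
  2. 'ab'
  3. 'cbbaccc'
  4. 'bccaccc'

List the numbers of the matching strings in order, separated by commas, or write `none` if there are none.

1 → no match
2 → match
3 → match
4 → match

2, 3, 4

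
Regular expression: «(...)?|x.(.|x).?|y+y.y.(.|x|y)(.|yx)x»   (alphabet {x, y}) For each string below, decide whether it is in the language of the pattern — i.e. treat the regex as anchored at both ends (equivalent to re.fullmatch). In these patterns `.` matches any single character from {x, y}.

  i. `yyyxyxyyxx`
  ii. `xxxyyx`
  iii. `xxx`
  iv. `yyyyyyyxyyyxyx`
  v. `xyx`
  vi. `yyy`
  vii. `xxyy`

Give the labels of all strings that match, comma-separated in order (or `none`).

i, iii, v, vi, vii

i → match
ii → no match
iii → match
iv → no match
v → match
vi → match
vii → match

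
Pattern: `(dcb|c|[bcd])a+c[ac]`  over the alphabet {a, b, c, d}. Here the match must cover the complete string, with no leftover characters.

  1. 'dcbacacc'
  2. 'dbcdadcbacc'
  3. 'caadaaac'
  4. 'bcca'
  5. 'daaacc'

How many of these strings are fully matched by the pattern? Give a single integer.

1

1 → no match
2 → no match
3 → no match
4 → no match
5 → match
Total matched: 1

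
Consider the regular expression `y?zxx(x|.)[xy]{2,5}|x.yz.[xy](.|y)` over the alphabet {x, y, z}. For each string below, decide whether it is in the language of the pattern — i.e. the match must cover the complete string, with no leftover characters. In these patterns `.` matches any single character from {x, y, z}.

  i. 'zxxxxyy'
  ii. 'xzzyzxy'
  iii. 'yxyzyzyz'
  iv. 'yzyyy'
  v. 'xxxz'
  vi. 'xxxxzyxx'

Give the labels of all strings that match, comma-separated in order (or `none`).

i → match
ii → no match
iii → no match
iv → no match
v → no match
vi → no match

i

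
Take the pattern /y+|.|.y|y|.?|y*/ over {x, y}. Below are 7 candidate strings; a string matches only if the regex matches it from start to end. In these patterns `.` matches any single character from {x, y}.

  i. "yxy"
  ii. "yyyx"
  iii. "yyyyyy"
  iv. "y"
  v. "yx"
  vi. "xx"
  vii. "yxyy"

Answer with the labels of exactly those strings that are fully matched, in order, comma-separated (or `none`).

i → no match
ii → no match
iii → match
iv → match
v → no match
vi → no match
vii → no match

iii, iv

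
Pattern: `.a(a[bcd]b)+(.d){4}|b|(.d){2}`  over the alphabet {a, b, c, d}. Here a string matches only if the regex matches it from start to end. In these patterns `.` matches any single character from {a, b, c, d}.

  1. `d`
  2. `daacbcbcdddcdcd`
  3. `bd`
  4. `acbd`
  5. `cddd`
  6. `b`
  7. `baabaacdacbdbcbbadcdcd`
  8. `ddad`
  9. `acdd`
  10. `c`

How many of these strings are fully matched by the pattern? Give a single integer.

3

1 → no match
2 → no match
3 → no match
4 → no match
5 → match
6 → match
7 → no match
8 → match
9 → no match
10 → no match
Total matched: 3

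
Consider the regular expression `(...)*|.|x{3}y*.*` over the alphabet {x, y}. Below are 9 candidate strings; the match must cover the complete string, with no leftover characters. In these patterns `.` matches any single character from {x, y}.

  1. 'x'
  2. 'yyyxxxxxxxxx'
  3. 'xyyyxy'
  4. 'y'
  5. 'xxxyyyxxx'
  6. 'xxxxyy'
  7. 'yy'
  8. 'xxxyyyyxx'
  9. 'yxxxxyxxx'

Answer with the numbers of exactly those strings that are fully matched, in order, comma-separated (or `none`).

1 → match
2 → match
3 → match
4 → match
5 → match
6 → match
7 → no match
8 → match
9 → match

1, 2, 3, 4, 5, 6, 8, 9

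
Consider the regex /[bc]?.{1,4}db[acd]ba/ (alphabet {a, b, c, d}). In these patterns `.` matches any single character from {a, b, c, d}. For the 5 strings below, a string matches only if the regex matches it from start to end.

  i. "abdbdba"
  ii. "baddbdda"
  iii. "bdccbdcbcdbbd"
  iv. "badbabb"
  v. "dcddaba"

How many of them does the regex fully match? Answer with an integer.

i → match
ii → no match — must end with "ba"
iii → no match — must end with "ba"
iv → no match — must end with "ba"
v → no match
Total matched: 1

1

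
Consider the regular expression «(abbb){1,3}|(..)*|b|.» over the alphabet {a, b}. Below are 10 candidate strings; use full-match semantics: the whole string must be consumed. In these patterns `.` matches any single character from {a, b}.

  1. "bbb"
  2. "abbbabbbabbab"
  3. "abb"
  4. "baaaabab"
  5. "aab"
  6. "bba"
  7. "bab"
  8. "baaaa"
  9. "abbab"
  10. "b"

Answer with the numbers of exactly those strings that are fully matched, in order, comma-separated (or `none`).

4, 10

1 → no match
2 → no match
3 → no match
4 → match
5 → no match
6 → no match
7 → no match
8 → no match
9 → no match
10 → match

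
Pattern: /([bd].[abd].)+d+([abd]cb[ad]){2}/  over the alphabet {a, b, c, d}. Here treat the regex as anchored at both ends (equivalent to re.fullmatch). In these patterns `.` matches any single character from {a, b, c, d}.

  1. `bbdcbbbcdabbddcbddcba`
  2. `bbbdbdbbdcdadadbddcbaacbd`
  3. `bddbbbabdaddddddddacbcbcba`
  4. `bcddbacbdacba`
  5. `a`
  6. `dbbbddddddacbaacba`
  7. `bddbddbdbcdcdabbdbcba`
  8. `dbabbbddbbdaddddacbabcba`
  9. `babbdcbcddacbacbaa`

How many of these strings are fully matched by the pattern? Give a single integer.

4

1 → match
2 → match
3 → no match
4 → no match
5 → no match
6 → match
7 → no match
8 → match
9 → no match
Total matched: 4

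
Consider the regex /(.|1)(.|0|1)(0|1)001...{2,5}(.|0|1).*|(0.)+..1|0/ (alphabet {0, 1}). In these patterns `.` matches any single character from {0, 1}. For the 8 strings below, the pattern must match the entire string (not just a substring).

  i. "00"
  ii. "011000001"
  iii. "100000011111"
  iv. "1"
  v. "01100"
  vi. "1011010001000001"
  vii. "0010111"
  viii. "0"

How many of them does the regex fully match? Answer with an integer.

i → no match
ii → no match
iii → no match
iv → no match
v → no match
vi → no match
vii → no match
viii → match
Total matched: 1

1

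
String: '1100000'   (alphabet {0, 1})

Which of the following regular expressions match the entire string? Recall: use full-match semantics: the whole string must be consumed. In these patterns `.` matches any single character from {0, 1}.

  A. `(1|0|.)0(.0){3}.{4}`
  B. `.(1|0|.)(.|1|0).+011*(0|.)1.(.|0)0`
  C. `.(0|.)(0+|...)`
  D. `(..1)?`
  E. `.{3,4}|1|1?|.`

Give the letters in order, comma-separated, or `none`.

C

A → no match
B → no match
C → match
D → no match
E → no match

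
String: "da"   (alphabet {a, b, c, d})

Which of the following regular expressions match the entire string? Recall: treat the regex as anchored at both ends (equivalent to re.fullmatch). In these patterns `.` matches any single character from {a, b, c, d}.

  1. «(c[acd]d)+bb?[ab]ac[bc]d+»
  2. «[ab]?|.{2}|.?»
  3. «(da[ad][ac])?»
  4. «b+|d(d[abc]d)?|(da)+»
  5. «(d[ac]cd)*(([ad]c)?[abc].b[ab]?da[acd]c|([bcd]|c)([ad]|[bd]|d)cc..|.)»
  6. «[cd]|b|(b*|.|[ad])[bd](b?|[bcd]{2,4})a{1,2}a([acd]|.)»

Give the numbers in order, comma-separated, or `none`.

2, 4

1 → no match — must start with "c"
2 → match
3 → no match
4 → match
5 → no match
6 → no match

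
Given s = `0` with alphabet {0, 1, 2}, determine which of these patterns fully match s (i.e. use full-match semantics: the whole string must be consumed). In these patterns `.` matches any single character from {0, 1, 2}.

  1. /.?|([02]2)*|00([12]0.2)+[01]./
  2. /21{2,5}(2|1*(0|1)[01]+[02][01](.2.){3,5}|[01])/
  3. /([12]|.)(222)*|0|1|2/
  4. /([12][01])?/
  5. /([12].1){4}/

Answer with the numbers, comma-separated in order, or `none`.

1 → match
2 → no match — must start with `21`
3 → match
4 → no match
5 → no match — must end with `1`

1, 3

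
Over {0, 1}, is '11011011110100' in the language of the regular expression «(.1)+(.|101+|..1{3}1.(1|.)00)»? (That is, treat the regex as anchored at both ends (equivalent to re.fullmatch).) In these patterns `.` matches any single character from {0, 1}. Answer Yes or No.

Yes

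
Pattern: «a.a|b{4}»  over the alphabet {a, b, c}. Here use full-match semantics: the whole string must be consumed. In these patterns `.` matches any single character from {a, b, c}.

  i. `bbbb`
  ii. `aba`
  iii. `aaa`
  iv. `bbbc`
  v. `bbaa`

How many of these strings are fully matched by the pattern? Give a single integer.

i → match
ii → match
iii → match
iv → no match
v → no match
Total matched: 3

3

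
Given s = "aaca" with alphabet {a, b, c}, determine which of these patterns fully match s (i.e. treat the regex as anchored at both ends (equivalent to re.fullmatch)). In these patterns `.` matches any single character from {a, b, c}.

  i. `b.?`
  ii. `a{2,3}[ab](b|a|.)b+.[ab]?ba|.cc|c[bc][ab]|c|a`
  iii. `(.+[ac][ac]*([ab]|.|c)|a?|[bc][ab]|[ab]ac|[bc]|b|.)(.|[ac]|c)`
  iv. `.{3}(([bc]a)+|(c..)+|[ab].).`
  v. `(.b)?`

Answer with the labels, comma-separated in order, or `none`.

i → no match — must start with "b"
ii → no match
iii → match
iv → no match
v → no match

iii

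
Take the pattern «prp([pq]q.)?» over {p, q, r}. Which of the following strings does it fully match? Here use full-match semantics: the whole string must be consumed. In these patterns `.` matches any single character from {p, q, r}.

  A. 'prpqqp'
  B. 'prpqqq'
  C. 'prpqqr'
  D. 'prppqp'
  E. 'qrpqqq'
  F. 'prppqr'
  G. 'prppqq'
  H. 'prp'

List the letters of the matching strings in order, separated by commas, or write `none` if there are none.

A, B, C, D, F, G, H

A → match
B → match
C → match
D → match
E → no match — must start with 'prp'
F → match
G → match
H → match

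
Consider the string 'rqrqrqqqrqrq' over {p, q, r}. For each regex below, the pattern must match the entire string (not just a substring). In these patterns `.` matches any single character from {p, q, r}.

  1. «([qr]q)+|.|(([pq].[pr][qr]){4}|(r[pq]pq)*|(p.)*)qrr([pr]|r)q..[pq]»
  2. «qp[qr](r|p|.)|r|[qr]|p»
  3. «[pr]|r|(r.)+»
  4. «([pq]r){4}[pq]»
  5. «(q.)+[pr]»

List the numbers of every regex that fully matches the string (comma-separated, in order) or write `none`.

1 → match
2 → no match
3 → no match
4 → no match
5 → no match — must start with 'q'

1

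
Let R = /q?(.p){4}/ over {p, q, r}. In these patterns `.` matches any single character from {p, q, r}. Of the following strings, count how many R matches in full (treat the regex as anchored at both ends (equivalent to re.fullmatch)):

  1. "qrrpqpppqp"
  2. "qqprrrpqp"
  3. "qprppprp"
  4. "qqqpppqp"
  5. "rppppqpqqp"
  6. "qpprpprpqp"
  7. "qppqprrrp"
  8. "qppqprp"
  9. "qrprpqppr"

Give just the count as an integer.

1

1 → no match
2 → no match
3 → match
4 → no match
5 → no match
6 → no match
7 → no match
8 → no match
9 → no match — must end with "p"
Total matched: 1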